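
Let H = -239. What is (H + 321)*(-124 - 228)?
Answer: -28864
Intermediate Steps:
(H + 321)*(-124 - 228) = (-239 + 321)*(-124 - 228) = 82*(-352) = -28864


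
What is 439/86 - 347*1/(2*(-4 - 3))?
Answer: 8997/301 ≈ 29.890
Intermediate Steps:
439/86 - 347*1/(2*(-4 - 3)) = 439*(1/86) - 347/(2*(-7)) = 439/86 - 347/(-14) = 439/86 - 347*(-1/14) = 439/86 + 347/14 = 8997/301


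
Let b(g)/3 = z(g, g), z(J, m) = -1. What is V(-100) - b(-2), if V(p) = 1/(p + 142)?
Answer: 127/42 ≈ 3.0238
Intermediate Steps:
V(p) = 1/(142 + p)
b(g) = -3 (b(g) = 3*(-1) = -3)
V(-100) - b(-2) = 1/(142 - 100) - 1*(-3) = 1/42 + 3 = 127/42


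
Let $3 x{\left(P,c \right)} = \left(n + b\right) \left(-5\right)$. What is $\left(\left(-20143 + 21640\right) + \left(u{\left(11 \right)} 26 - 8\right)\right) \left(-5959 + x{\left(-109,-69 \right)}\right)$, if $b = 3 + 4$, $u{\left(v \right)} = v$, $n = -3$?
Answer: $- \frac{31767175}{3} \approx -1.0589 \cdot 10^{7}$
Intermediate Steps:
$b = 7$
$x{\left(P,c \right)} = - \frac{20}{3}$ ($x{\left(P,c \right)} = \frac{\left(-3 + 7\right) \left(-5\right)}{3} = \frac{4 \left(-5\right)}{3} = \frac{1}{3} \left(-20\right) = - \frac{20}{3}$)
$\left(\left(-20143 + 21640\right) + \left(u{\left(11 \right)} 26 - 8\right)\right) \left(-5959 + x{\left(-109,-69 \right)}\right) = \left(\left(-20143 + 21640\right) + \left(11 \cdot 26 - 8\right)\right) \left(-5959 - \frac{20}{3}\right) = \left(1497 + \left(286 - 8\right)\right) \left(- \frac{17897}{3}\right) = \left(1497 + 278\right) \left(- \frac{17897}{3}\right) = 1775 \left(- \frac{17897}{3}\right) = - \frac{31767175}{3}$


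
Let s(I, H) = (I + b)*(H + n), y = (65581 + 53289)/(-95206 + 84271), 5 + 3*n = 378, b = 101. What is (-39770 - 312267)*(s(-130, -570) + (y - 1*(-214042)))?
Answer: -174734127153089/2187 ≈ -7.9897e+10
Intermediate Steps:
n = 373/3 (n = -5/3 + (⅓)*378 = -5/3 + 126 = 373/3 ≈ 124.33)
y = -23774/2187 (y = 118870/(-10935) = 118870*(-1/10935) = -23774/2187 ≈ -10.871)
s(I, H) = (101 + I)*(373/3 + H) (s(I, H) = (I + 101)*(H + 373/3) = (101 + I)*(373/3 + H))
(-39770 - 312267)*(s(-130, -570) + (y - 1*(-214042))) = (-39770 - 312267)*((37673/3 + 101*(-570) + (373/3)*(-130) - 570*(-130)) + (-23774/2187 - 1*(-214042))) = -352037*((37673/3 - 57570 - 48490/3 + 74100) + (-23774/2187 + 214042)) = -352037*(38773/3 + 468086080/2187) = -352037*496351597/2187 = -174734127153089/2187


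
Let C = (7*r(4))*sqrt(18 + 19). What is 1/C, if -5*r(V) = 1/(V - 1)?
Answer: -15*sqrt(37)/259 ≈ -0.35228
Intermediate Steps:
r(V) = -1/(5*(-1 + V)) (r(V) = -1/(5*(V - 1)) = -1/(5*(-1 + V)))
C = -7*sqrt(37)/15 (C = (7*(-1/(-5 + 5*4)))*sqrt(18 + 19) = (7*(-1/(-5 + 20)))*sqrt(37) = (7*(-1/15))*sqrt(37) = -7*sqrt(37)/15 ≈ -2.8386)
1/C = 1/(-7*sqrt(37)/15) = -15*sqrt(37)/259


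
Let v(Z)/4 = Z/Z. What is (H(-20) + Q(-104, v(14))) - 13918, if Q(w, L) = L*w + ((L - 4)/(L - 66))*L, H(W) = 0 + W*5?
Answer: -14434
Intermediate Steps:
v(Z) = 4 (v(Z) = 4*(Z/Z) = 4*1 = 4)
H(W) = 5*W (H(W) = 0 + 5*W = 5*W)
Q(w, L) = L*w + L*(-4 + L)/(-66 + L) (Q(w, L) = L*w + ((-4 + L)/(-66 + L))*L = L*w + L*(-4 + L)/(-66 + L))
(H(-20) + Q(-104, v(14))) - 13918 = (5*(-20) + 4*(-4 + 4 - 66*(-104) + 4*(-104))/(-66 + 4)) - 13918 = (-100 + 4*(-4 + 4 + 6864 - 416)/(-62)) - 13918 = (-100 + 4*(-1/62)*6448) - 13918 = (-100 - 416) - 13918 = -516 - 13918 = -14434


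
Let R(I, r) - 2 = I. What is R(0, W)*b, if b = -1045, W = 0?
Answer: -2090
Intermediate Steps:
R(I, r) = 2 + I
R(0, W)*b = (2 + 0)*(-1045) = 2*(-1045) = -2090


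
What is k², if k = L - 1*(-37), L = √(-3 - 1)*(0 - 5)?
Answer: 1269 - 740*I ≈ 1269.0 - 740.0*I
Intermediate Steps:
L = -10*I (L = √(-4)*(-5) = (2*I)*(-5) = -10*I ≈ -10.0*I)
k = 37 - 10*I (k = -10*I - 1*(-37) = -10*I + 37 = 37 - 10*I ≈ 37.0 - 10.0*I)
k² = (37 - 10*I)²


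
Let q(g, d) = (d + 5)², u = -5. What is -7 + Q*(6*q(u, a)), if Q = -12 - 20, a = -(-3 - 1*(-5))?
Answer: -1735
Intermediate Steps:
a = -2 (a = -(-3 + 5) = -1*2 = -2)
q(g, d) = (5 + d)²
Q = -32
-7 + Q*(6*q(u, a)) = -7 - 192*(5 - 2)² = -7 - 192*3² = -7 - 192*9 = -7 - 32*54 = -7 - 1728 = -1735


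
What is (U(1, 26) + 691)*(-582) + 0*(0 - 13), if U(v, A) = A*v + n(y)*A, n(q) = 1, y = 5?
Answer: -432426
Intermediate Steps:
U(v, A) = A + A*v (U(v, A) = A*v + 1*A = A*v + A = A + A*v)
(U(1, 26) + 691)*(-582) + 0*(0 - 13) = (26*(1 + 1) + 691)*(-582) + 0*(0 - 13) = (26*2 + 691)*(-582) + 0*(-13) = (52 + 691)*(-582) + 0 = 743*(-582) + 0 = -432426 + 0 = -432426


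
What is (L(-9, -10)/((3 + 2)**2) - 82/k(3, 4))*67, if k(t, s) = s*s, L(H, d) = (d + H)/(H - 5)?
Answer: -475633/1400 ≈ -339.74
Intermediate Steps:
L(H, d) = (H + d)/(-5 + H)
k(t, s) = s**2
(L(-9, -10)/((3 + 2)**2) - 82/k(3, 4))*67 = (((-9 - 10)/(-5 - 9))/((3 + 2)**2) - 82/(4**2))*67 = ((-19/(-14))/(5**2) - 82/16)*67 = (-1/14*(-19)/25 - 82*1/16)*67 = ((19/14)*(1/25) - 41/8)*67 = (19/350 - 41/8)*67 = -7099/1400*67 = -475633/1400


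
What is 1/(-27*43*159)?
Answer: -1/184599 ≈ -5.4171e-6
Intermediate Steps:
1/(-27*43*159) = 1/(-1161*159) = 1/(-184599) = -1/184599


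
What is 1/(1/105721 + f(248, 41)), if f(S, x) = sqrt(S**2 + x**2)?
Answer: -105721/706214312003584 + 11176929841*sqrt(63185)/706214312003584 ≈ 0.0039783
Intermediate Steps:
1/(1/105721 + f(248, 41)) = 1/(1/105721 + sqrt(248**2 + 41**2)) = 1/(1/105721 + sqrt(61504 + 1681)) = 1/(1/105721 + sqrt(63185))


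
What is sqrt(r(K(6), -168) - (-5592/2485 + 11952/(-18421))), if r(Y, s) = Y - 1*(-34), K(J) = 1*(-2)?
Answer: 2*sqrt(108180018803570)/3521245 ≈ 5.9075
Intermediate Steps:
K(J) = -2
r(Y, s) = 34 + Y (r(Y, s) = Y + 34 = 34 + Y)
sqrt(r(K(6), -168) - (-5592/2485 + 11952/(-18421))) = sqrt((34 - 2) - (-5592/2485 + 11952/(-18421))) = sqrt(32 - (-5592*1/2485 + 11952*(-1/18421))) = sqrt(32 - (-5592/2485 - 11952/18421)) = sqrt(32 - 1*(-132710952/45776185)) = sqrt(32 + 132710952/45776185) = sqrt(1597548872/45776185) = 2*sqrt(108180018803570)/3521245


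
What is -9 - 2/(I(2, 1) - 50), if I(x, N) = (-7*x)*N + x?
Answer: -278/31 ≈ -8.9677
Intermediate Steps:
I(x, N) = x - 7*N*x (I(x, N) = -7*N*x + x = x - 7*N*x)
-9 - 2/(I(2, 1) - 50) = -9 - 2/(2*(1 - 7*1) - 50) = -9 - 2/(2*(1 - 7) - 50) = -9 - 2/(2*(-6) - 50) = -9 - 2/(-12 - 50) = -9 - 2/(-62) = -9 - 2*(-1/62) = -9 + 1/31 = -278/31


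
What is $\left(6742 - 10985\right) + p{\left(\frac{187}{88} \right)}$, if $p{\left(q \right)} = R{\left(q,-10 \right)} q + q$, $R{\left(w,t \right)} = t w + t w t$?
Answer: $- \frac{122703}{32} \approx -3834.5$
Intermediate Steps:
$R{\left(w,t \right)} = t w + w t^{2}$
$p{\left(q \right)} = q + 90 q^{2}$ ($p{\left(q \right)} = - 10 q \left(1 - 10\right) q + q = \left(-10\right) q \left(-9\right) q + q = 90 q q + q = 90 q^{2} + q = q + 90 q^{2}$)
$\left(6742 - 10985\right) + p{\left(\frac{187}{88} \right)} = \left(6742 - 10985\right) + \frac{187}{88} \left(1 + 90 \cdot \frac{187}{88}\right) = \left(6742 - 10985\right) + 187 \cdot \frac{1}{88} \left(1 + 90 \cdot 187 \cdot \frac{1}{88}\right) = -4243 + \frac{17 \left(1 + 90 \cdot \frac{17}{8}\right)}{8} = -4243 + \frac{17 \left(1 + \frac{765}{4}\right)}{8} = -4243 + \frac{17}{8} \cdot \frac{769}{4} = -4243 + \frac{13073}{32} = - \frac{122703}{32}$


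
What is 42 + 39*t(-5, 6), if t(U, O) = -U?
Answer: 237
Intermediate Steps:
42 + 39*t(-5, 6) = 42 + 39*(-1*(-5)) = 42 + 39*5 = 42 + 195 = 237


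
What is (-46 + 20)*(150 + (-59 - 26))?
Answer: -1690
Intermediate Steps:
(-46 + 20)*(150 + (-59 - 26)) = -26*(150 - 85) = -26*65 = -1690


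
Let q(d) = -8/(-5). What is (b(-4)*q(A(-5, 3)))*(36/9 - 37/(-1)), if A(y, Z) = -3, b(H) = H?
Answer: -1312/5 ≈ -262.40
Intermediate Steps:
q(d) = 8/5 (q(d) = -8*(-⅕) = 8/5)
(b(-4)*q(A(-5, 3)))*(36/9 - 37/(-1)) = (-4*8/5)*(36/9 - 37/(-1)) = -32*(36*(⅑) - 37*(-1))/5 = -32*(4 + 37)/5 = -32/5*41 = -1312/5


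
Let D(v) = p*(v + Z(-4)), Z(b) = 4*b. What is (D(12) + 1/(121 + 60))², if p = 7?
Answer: 25674489/32761 ≈ 783.69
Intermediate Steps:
D(v) = -112 + 7*v (D(v) = 7*(v + 4*(-4)) = 7*(v - 16) = 7*(-16 + v) = -112 + 7*v)
(D(12) + 1/(121 + 60))² = ((-112 + 7*12) + 1/(121 + 60))² = ((-112 + 84) + 1/181)² = (-28 + 1/181)² = (-5067/181)² = 25674489/32761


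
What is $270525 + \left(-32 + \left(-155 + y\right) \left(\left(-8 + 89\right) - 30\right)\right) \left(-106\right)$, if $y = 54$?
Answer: $819923$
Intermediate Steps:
$270525 + \left(-32 + \left(-155 + y\right) \left(\left(-8 + 89\right) - 30\right)\right) \left(-106\right) = 270525 + \left(-32 + \left(-155 + 54\right) \left(\left(-8 + 89\right) - 30\right)\right) \left(-106\right) = 270525 + \left(-32 - 101 \left(81 - 30\right)\right) \left(-106\right) = 270525 + \left(-32 - 5151\right) \left(-106\right) = 270525 - -549398 = 270525 + 549398 = 819923$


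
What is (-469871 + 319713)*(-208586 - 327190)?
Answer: 80451052608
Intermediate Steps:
(-469871 + 319713)*(-208586 - 327190) = -150158*(-535776) = 80451052608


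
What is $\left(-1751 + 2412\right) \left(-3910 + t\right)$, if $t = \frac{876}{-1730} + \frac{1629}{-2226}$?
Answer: $- \frac{1659341344051}{641830} \approx -2.5853 \cdot 10^{6}$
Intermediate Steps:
$t = - \frac{794691}{641830}$ ($t = 876 \left(- \frac{1}{1730}\right) + 1629 \left(- \frac{1}{2226}\right) = - \frac{438}{865} - \frac{543}{742} = - \frac{794691}{641830} \approx -1.2382$)
$\left(-1751 + 2412\right) \left(-3910 + t\right) = \left(-1751 + 2412\right) \left(-3910 - \frac{794691}{641830}\right) = 661 \left(- \frac{2510349991}{641830}\right) = - \frac{1659341344051}{641830}$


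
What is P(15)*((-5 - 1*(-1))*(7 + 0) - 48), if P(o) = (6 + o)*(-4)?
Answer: 6384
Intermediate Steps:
P(o) = -24 - 4*o
P(15)*((-5 - 1*(-1))*(7 + 0) - 48) = (-24 - 4*15)*((-5 - 1*(-1))*(7 + 0) - 48) = (-24 - 60)*((-5 + 1)*7 - 48) = -84*(-4*7 - 48) = -84*(-28 - 48) = -84*(-76) = 6384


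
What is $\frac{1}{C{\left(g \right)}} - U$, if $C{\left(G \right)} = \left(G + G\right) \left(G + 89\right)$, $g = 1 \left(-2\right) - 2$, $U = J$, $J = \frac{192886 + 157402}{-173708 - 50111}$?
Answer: $\frac{237972021}{152196920} \approx 1.5636$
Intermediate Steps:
$J = - \frac{350288}{223819}$ ($J = \frac{350288}{-223819} = 350288 \left(- \frac{1}{223819}\right) = - \frac{350288}{223819} \approx -1.5651$)
$U = - \frac{350288}{223819} \approx -1.5651$
$g = -4$ ($g = -2 - 2 = -4$)
$C{\left(G \right)} = 2 G \left(89 + G\right)$
$\frac{1}{C{\left(g \right)}} - U = \frac{1}{2 \left(-4\right) \left(89 - 4\right)} - - \frac{350288}{223819} = \frac{1}{2 \left(-4\right) 85} + \frac{350288}{223819} = \frac{1}{-680} + \frac{350288}{223819} = - \frac{1}{680} + \frac{350288}{223819} = \frac{237972021}{152196920}$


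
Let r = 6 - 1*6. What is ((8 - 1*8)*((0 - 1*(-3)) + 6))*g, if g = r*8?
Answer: 0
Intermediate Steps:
r = 0 (r = 6 - 6 = 0)
g = 0 (g = 0*8 = 0)
((8 - 1*8)*((0 - 1*(-3)) + 6))*g = ((8 - 1*8)*((0 - 1*(-3)) + 6))*0 = ((8 - 8)*((0 + 3) + 6))*0 = (0*(3 + 6))*0 = (0*9)*0 = 0*0 = 0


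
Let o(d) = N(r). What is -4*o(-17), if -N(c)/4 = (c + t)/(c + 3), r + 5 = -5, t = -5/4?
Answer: 180/7 ≈ 25.714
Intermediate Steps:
t = -5/4 (t = -5*1/4 = -5/4 ≈ -1.2500)
r = -10 (r = -5 - 5 = -10)
N(c) = -4*(-5/4 + c)/(3 + c) (N(c) = -4*(c - 5/4)/(c + 3) = -4*(-5/4 + c)/(3 + c))
o(d) = -45/7 (o(d) = (5 - 4*(-10))/(3 - 10) = (5 + 40)/(-7) = -1/7*45 = -45/7)
-4*o(-17) = -4*(-45/7) = 180/7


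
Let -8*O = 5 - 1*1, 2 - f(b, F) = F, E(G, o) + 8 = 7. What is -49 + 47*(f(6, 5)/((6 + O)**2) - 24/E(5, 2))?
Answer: 129995/121 ≈ 1074.3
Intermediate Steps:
E(G, o) = -1 (E(G, o) = -8 + 7 = -1)
f(b, F) = 2 - F
O = -1/2 (O = -(5 - 1*1)/8 = -(5 - 1)/8 = -1/8*4 = -1/2 ≈ -0.50000)
-49 + 47*(f(6, 5)/((6 + O)**2) - 24/E(5, 2)) = -49 + 47*((2 - 1*5)/((6 - 1/2)**2) - 24/(-1)) = -49 + 47*((2 - 5)/((11/2)**2) - 24*(-1)) = -49 + 47*(-3/121/4 + 24) = -49 + 47*(-3*4/121 + 24) = -49 + 47*(-12/121 + 24) = -49 + 47*(2892/121) = -49 + 135924/121 = 129995/121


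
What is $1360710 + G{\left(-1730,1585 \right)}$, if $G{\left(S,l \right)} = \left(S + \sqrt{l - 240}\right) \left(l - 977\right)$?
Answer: $308870 + 608 \sqrt{1345} \approx 3.3117 \cdot 10^{5}$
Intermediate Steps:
$G{\left(S,l \right)} = \left(-977 + l\right) \left(S + \sqrt{-240 + l}\right)$ ($G{\left(S,l \right)} = \left(S + \sqrt{-240 + l}\right) \left(-977 + l\right) = \left(-977 + l\right) \left(S + \sqrt{-240 + l}\right)$)
$1360710 + G{\left(-1730,1585 \right)} = 1360710 - \left(1051840 - 608 \sqrt{-240 + 1585}\right) = 1360710 + \left(1690210 - 977 \sqrt{1345} - 2742050 + 1585 \sqrt{1345}\right) = 1360710 - \left(1051840 - 608 \sqrt{1345}\right) = 308870 + 608 \sqrt{1345}$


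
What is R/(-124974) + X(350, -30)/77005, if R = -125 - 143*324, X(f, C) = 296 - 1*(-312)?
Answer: 3653405477/9623622870 ≈ 0.37963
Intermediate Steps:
X(f, C) = 608 (X(f, C) = 296 + 312 = 608)
R = -46457 (R = -125 - 46332 = -46457)
R/(-124974) + X(350, -30)/77005 = -46457/(-124974) + 608/77005 = -46457*(-1/124974) + 608*(1/77005) = 46457/124974 + 608/77005 = 3653405477/9623622870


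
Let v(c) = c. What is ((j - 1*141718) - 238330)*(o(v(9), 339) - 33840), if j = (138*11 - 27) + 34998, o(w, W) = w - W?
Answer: 11739411030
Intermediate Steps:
j = 36489 (j = (1518 - 27) + 34998 = 1491 + 34998 = 36489)
((j - 1*141718) - 238330)*(o(v(9), 339) - 33840) = ((36489 - 1*141718) - 238330)*((9 - 1*339) - 33840) = ((36489 - 141718) - 238330)*((9 - 339) - 33840) = (-105229 - 238330)*(-330 - 33840) = -343559*(-34170) = 11739411030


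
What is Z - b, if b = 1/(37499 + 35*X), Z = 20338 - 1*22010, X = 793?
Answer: -109104689/65254 ≈ -1672.0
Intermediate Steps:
Z = -1672 (Z = 20338 - 22010 = -1672)
b = 1/65254 (b = 1/(37499 + 35*793) = 1/(37499 + 27755) = 1/65254 ≈ 1.5325e-5)
Z - b = -1672 - 1*1/65254 = -1672 - 1/65254 = -109104689/65254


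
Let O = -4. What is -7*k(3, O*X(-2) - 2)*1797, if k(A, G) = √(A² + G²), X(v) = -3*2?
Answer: -12579*√493 ≈ -2.7930e+5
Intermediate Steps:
X(v) = -6
-7*k(3, O*X(-2) - 2)*1797 = -7*√(3² + (-4*(-6) - 2)²)*1797 = -7*√(9 + (24 - 2)²)*1797 = -7*√(9 + 22²)*1797 = -7*√(9 + 484)*1797 = -7*√493*1797 = -12579*√493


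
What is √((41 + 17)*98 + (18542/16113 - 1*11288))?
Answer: I*√1454660854230/16113 ≈ 74.852*I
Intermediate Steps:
√((41 + 17)*98 + (18542/16113 - 1*11288)) = √(58*98 + (18542*(1/16113) - 11288)) = √(5684 + (18542/16113 - 11288)) = √(5684 - 181865002/16113) = √(-90278710/16113) = I*√1454660854230/16113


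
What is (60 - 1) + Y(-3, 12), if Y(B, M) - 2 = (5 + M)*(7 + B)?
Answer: 129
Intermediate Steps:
Y(B, M) = 2 + (5 + M)*(7 + B)
(60 - 1) + Y(-3, 12) = (60 - 1) + (37 + 5*(-3) + 7*12 - 3*12) = 59 + (37 - 15 + 84 - 36) = 59 + 70 = 129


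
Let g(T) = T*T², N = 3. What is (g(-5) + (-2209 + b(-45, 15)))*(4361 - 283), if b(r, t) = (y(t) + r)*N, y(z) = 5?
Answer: -10007412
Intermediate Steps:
g(T) = T³
b(r, t) = 15 + 3*r (b(r, t) = (5 + r)*3 = 15 + 3*r)
(g(-5) + (-2209 + b(-45, 15)))*(4361 - 283) = ((-5)³ + (-2209 + (15 + 3*(-45))))*(4361 - 283) = (-125 + (-2209 + (15 - 135)))*4078 = (-125 + (-2209 - 120))*4078 = (-125 - 2329)*4078 = -2454*4078 = -10007412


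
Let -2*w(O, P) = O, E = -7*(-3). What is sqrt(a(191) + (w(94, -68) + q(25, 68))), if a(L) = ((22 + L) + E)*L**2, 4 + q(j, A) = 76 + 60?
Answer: sqrt(8536639) ≈ 2921.8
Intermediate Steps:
E = 21
q(j, A) = 132 (q(j, A) = -4 + (76 + 60) = -4 + 136 = 132)
w(O, P) = -O/2
a(L) = L**2*(43 + L) (a(L) = ((22 + L) + 21)*L**2 = (43 + L)*L**2 = L**2*(43 + L))
sqrt(a(191) + (w(94, -68) + q(25, 68))) = sqrt(191**2*(43 + 191) + (-1/2*94 + 132)) = sqrt(36481*234 + (-47 + 132)) = sqrt(8536554 + 85) = sqrt(8536639)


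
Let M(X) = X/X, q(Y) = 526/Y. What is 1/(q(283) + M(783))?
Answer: 283/809 ≈ 0.34981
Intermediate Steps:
M(X) = 1
1/(q(283) + M(783)) = 1/(526/283 + 1) = 1/(809/283) = 283/809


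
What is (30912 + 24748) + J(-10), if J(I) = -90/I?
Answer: 55669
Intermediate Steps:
(30912 + 24748) + J(-10) = (30912 + 24748) - 90/(-10) = 55660 - 90*(-⅒) = 55660 + 9 = 55669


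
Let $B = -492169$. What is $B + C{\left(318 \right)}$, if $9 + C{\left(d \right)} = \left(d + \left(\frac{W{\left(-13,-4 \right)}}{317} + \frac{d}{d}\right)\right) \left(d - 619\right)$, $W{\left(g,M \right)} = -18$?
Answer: $- \frac{186453031}{317} \approx -5.8818 \cdot 10^{5}$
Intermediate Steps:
$C{\left(d \right)} = -9 + \left(-619 + d\right) \left(\frac{299}{317} + d\right)$ ($C{\left(d \right)} = -9 + \left(d + \left(- \frac{18}{317} + \frac{d}{d}\right)\right) \left(d - 619\right) = -9 + \left(d + \left(\left(-18\right) \frac{1}{317} + 1\right)\right) \left(-619 + d\right) = -9 + \left(d + \left(- \frac{18}{317} + 1\right)\right) \left(-619 + d\right) = -9 + \left(d + \frac{299}{317}\right) \left(-619 + d\right) = -9 + \left(\frac{299}{317} + d\right) \left(-619 + d\right) = -9 + \left(-619 + d\right) \left(\frac{299}{317} + d\right)$)
$B + C{\left(318 \right)} = -492169 - \left(\frac{62491766}{317} - 101124\right) = -492169 - \frac{30435458}{317} = - \frac{186453031}{317}$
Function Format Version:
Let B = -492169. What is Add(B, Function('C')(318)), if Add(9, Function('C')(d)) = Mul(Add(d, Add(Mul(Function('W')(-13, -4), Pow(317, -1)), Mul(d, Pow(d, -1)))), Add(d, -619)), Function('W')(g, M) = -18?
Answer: Rational(-186453031, 317) ≈ -5.8818e+5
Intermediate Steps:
Function('C')(d) = Add(-9, Mul(Add(-619, d), Add(Rational(299, 317), d))) (Function('C')(d) = Add(-9, Mul(Add(d, Add(Mul(-18, Pow(317, -1)), Mul(d, Pow(d, -1)))), Add(d, -619))) = Add(-9, Mul(Add(d, Add(Mul(-18, Rational(1, 317)), 1)), Add(-619, d))) = Add(-9, Mul(Add(d, Add(Rational(-18, 317), 1)), Add(-619, d))) = Add(-9, Mul(Add(d, Rational(299, 317)), Add(-619, d))) = Add(-9, Mul(Add(Rational(299, 317), d), Add(-619, d))) = Add(-9, Mul(Add(-619, d), Add(Rational(299, 317), d))))
Add(B, Function('C')(318)) = Add(-492169, Add(Rational(-187934, 317), Pow(318, 2), Mul(Rational(-195924, 317), 318))) = Add(-492169, Add(Rational(-187934, 317), 101124, Rational(-62303832, 317))) = Add(-492169, Rational(-30435458, 317)) = Rational(-186453031, 317)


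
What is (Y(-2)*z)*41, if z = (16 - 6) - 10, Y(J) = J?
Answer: 0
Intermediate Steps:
z = 0 (z = 10 - 10 = 0)
(Y(-2)*z)*41 = -2*0*41 = 0*41 = 0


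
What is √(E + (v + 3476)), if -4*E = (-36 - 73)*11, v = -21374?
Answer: I*√70393/2 ≈ 132.66*I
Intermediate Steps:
E = 1199/4 (E = -(-36 - 73)*11/4 = -(-109)*11/4 = -¼*(-1199) = 1199/4 ≈ 299.75)
√(E + (v + 3476)) = √(1199/4 + (-21374 + 3476)) = √(1199/4 - 17898) = √(-70393/4) = I*√70393/2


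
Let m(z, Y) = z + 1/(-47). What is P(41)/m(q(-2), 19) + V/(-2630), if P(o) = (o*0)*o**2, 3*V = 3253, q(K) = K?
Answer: -3253/7890 ≈ -0.41229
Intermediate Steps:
m(z, Y) = -1/47 + z (m(z, Y) = z - 1/47 = -1/47 + z)
V = 3253/3 (V = (1/3)*3253 = 3253/3 ≈ 1084.3)
P(o) = 0 (P(o) = 0*o**2 = 0)
P(41)/m(q(-2), 19) + V/(-2630) = 0/(-1/47 - 2) + (3253/3)/(-2630) = 0/(-95/47) + (3253/3)*(-1/2630) = 0*(-47/95) - 3253/7890 = 0 - 3253/7890 = -3253/7890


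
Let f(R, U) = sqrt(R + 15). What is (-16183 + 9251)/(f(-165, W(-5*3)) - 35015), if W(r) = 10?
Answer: 48544796/245210075 + 6932*I*sqrt(6)/245210075 ≈ 0.19797 + 6.9246e-5*I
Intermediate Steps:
f(R, U) = sqrt(15 + R)
(-16183 + 9251)/(f(-165, W(-5*3)) - 35015) = (-16183 + 9251)/(sqrt(15 - 165) - 35015) = -6932/(sqrt(-150) - 35015) = -6932/(5*I*sqrt(6) - 35015) = -6932/(-35015 + 5*I*sqrt(6))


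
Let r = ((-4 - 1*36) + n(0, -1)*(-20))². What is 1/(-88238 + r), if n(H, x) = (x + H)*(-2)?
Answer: -1/81838 ≈ -1.2219e-5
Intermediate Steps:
n(H, x) = -2*H - 2*x (n(H, x) = (H + x)*(-2) = -2*H - 2*x)
r = 6400 (r = ((-4 - 1*36) + (-2*0 - 2*(-1))*(-20))² = ((-4 - 36) + (0 + 2)*(-20))² = (-40 + 2*(-20))² = (-40 - 40)² = (-80)² = 6400)
1/(-88238 + r) = 1/(-88238 + 6400) = 1/(-81838) = -1/81838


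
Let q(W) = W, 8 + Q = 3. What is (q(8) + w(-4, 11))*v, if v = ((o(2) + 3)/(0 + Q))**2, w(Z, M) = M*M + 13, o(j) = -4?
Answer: 142/25 ≈ 5.6800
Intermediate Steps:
Q = -5 (Q = -8 + 3 = -5)
w(Z, M) = 13 + M**2 (w(Z, M) = M**2 + 13 = 13 + M**2)
v = 1/25 (v = ((-4 + 3)/(0 - 5))**2 = (-1/(-5))**2 = (-1*(-1/5))**2 = (1/5)**2 = 1/25 ≈ 0.040000)
(q(8) + w(-4, 11))*v = (8 + (13 + 11**2))*(1/25) = (8 + (13 + 121))*(1/25) = (8 + 134)*(1/25) = 142*(1/25) = 142/25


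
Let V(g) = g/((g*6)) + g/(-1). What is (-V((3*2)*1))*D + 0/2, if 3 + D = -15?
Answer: -105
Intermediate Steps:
D = -18 (D = -3 - 15 = -18)
V(g) = ⅙ - g (V(g) = g/((6*g)) + g*(-1) = g*(1/(6*g)) - g = ⅙ - g)
(-V((3*2)*1))*D + 0/2 = -(⅙ - 3*2)*(-18) + 0/2 = -(⅙ - 6)*(-18) + 0*(½) = -(⅙ - 1*6)*(-18) + 0 = -(⅙ - 6)*(-18) + 0 = -1*(-35/6)*(-18) + 0 = (35/6)*(-18) + 0 = -105 + 0 = -105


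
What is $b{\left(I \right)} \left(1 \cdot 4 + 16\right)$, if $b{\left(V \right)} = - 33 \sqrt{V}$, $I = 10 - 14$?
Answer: $- 1320 i \approx - 1320.0 i$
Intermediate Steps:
$I = -4$ ($I = 10 - 14 = -4$)
$b{\left(I \right)} \left(1 \cdot 4 + 16\right) = - 33 \sqrt{-4} \left(1 \cdot 4 + 16\right) = - 33 \cdot 2 i \left(4 + 16\right) = - 66 i 20 = - 1320 i$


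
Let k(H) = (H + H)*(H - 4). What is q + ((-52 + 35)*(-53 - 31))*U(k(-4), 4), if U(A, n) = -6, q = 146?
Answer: -8422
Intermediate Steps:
k(H) = 2*H*(-4 + H) (k(H) = (2*H)*(-4 + H) = 2*H*(-4 + H))
q + ((-52 + 35)*(-53 - 31))*U(k(-4), 4) = 146 + ((-52 + 35)*(-53 - 31))*(-6) = 146 - 17*(-84)*(-6) = 146 + 1428*(-6) = 146 - 8568 = -8422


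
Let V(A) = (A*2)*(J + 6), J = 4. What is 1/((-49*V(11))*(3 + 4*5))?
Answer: -1/247940 ≈ -4.0332e-6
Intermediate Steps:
V(A) = 20*A (V(A) = (A*2)*(4 + 6) = (2*A)*10 = 20*A)
1/((-49*V(11))*(3 + 4*5)) = 1/((-980*11)*(3 + 4*5)) = 1/((-49*220)*(3 + 20)) = 1/(-10780*23) = 1/(-247940) = -1/247940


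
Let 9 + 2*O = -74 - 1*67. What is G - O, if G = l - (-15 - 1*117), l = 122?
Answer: 329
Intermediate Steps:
G = 254 (G = 122 - (-15 - 1*117) = 122 - (-15 - 117) = 122 - 1*(-132) = 122 + 132 = 254)
O = -75 (O = -9/2 + (-74 - 1*67)/2 = -9/2 + (-74 - 67)/2 = -9/2 + (½)*(-141) = -9/2 - 141/2 = -75)
G - O = 254 - 1*(-75) = 254 + 75 = 329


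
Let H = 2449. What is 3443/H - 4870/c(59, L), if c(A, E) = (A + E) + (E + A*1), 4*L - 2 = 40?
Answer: -11448053/340411 ≈ -33.630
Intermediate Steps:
L = 21/2 (L = 1/2 + (1/4)*40 = 1/2 + 10 = 21/2 ≈ 10.500)
c(A, E) = 2*A + 2*E (c(A, E) = (A + E) + (E + A) = (A + E) + (A + E) = 2*A + 2*E)
3443/H - 4870/c(59, L) = 3443/2449 - 4870/(2*59 + 2*(21/2)) = 3443*(1/2449) - 4870/(118 + 21) = 3443/2449 - 4870/139 = -11448053/340411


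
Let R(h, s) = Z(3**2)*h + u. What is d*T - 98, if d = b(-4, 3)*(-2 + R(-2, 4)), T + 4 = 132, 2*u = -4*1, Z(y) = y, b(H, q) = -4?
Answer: 11166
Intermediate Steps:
u = -2 (u = (-4*1)/2 = (1/2)*(-4) = -2)
T = 128 (T = -4 + 132 = 128)
R(h, s) = -2 + 9*h (R(h, s) = 3**2*h - 2 = 9*h - 2 = -2 + 9*h)
d = 88 (d = -4*(-2 + (-2 + 9*(-2))) = -4*(-2 + (-2 - 18)) = -4*(-2 - 20) = -4*(-22) = 88)
d*T - 98 = 88*128 - 98 = 11264 - 98 = 11166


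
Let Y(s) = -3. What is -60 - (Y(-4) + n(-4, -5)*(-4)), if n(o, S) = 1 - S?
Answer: -33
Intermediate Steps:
-60 - (Y(-4) + n(-4, -5)*(-4)) = -60 - (-3 + (1 - 1*(-5))*(-4)) = -60 - (-3 + (1 + 5)*(-4)) = -60 - (-3 + 6*(-4)) = -60 - (-3 - 24) = -60 - 1*(-27) = -60 + 27 = -33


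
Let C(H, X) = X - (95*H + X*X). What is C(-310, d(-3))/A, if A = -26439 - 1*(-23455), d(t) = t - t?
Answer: -14725/1492 ≈ -9.8693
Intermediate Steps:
d(t) = 0
A = -2984 (A = -26439 + 23455 = -2984)
C(H, X) = X - X² - 95*H (C(H, X) = X - (95*H + X²) = X - (X² + 95*H) = X + (-X² - 95*H) = X - X² - 95*H)
C(-310, d(-3))/A = (0 - 1*0² - 95*(-310))/(-2984) = (0 - 1*0 + 29450)*(-1/2984) = (0 + 0 + 29450)*(-1/2984) = 29450*(-1/2984) = -14725/1492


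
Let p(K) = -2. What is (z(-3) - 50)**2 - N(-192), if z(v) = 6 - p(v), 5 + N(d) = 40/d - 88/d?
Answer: 7075/4 ≈ 1768.8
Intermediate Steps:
N(d) = -5 - 48/d (N(d) = -5 + (40/d - 88/d) = -5 - 48/d)
z(v) = 8 (z(v) = 6 - 1*(-2) = 6 + 2 = 8)
(z(-3) - 50)**2 - N(-192) = (8 - 50)**2 - (-5 - 48/(-192)) = (-42)**2 - (-5 - 48*(-1/192)) = 1764 - (-5 + 1/4) = 1764 - 1*(-19/4) = 1764 + 19/4 = 7075/4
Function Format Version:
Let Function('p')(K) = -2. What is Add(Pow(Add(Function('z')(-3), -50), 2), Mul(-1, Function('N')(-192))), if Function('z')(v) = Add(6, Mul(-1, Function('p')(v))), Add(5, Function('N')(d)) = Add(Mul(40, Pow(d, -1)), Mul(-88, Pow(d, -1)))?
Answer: Rational(7075, 4) ≈ 1768.8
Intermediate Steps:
Function('N')(d) = Add(-5, Mul(-48, Pow(d, -1))) (Function('N')(d) = Add(-5, Add(Mul(40, Pow(d, -1)), Mul(-88, Pow(d, -1)))) = Add(-5, Mul(-48, Pow(d, -1))))
Function('z')(v) = 8 (Function('z')(v) = Add(6, Mul(-1, -2)) = Add(6, 2) = 8)
Add(Pow(Add(Function('z')(-3), -50), 2), Mul(-1, Function('N')(-192))) = Add(Pow(Add(8, -50), 2), Mul(-1, Add(-5, Mul(-48, Pow(-192, -1))))) = Add(Pow(-42, 2), Mul(-1, Add(-5, Mul(-48, Rational(-1, 192))))) = Add(1764, Mul(-1, Add(-5, Rational(1, 4)))) = Add(1764, Mul(-1, Rational(-19, 4))) = Add(1764, Rational(19, 4)) = Rational(7075, 4)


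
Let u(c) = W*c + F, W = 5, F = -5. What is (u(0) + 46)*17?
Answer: 697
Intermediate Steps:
u(c) = -5 + 5*c (u(c) = 5*c - 5 = -5 + 5*c)
(u(0) + 46)*17 = ((-5 + 5*0) + 46)*17 = ((-5 + 0) + 46)*17 = (-5 + 46)*17 = 41*17 = 697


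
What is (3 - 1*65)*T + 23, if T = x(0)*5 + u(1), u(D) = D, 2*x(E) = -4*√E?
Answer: -39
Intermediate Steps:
x(E) = -2*√E (x(E) = (-4*√E)/2 = -2*√E)
T = 1 (T = -2*√0*5 + 1 = -2*0*5 + 1 = 0*5 + 1 = 0 + 1 = 1)
(3 - 1*65)*T + 23 = (3 - 1*65)*1 + 23 = (3 - 65)*1 + 23 = -62*1 + 23 = -62 + 23 = -39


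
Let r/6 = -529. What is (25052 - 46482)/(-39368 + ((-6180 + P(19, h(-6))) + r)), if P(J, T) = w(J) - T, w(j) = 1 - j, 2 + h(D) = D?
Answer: 10715/24366 ≈ 0.43975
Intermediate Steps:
r = -3174 (r = 6*(-529) = -3174)
h(D) = -2 + D
P(J, T) = 1 - J - T (P(J, T) = (1 - J) - T = 1 - J - T)
(25052 - 46482)/(-39368 + ((-6180 + P(19, h(-6))) + r)) = (25052 - 46482)/(-39368 + ((-6180 + (1 - 1*19 - (-2 - 6))) - 3174)) = -21430/(-39368 + ((-6180 + (1 - 19 - 1*(-8))) - 3174)) = -21430/(-39368 + ((-6180 + (1 - 19 + 8)) - 3174)) = -21430/(-39368 + ((-6180 - 10) - 3174)) = -21430/(-39368 + (-6190 - 3174)) = -21430/(-39368 - 9364) = -21430/(-48732) = -21430*(-1/48732) = 10715/24366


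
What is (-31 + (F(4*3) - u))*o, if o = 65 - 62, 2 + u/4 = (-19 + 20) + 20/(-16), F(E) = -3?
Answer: -75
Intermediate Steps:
u = -9 (u = -8 + 4*((-19 + 20) + 20/(-16)) = -8 + 4*(1 + 20*(-1/16)) = -8 + 4*(1 - 5/4) = -8 + 4*(-1/4) = -8 - 1 = -9)
o = 3
(-31 + (F(4*3) - u))*o = (-31 + (-3 - 1*(-9)))*3 = (-31 + (-3 + 9))*3 = (-31 + 6)*3 = -25*3 = -75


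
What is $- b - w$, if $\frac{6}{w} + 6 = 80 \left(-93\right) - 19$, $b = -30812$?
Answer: $\frac{230011586}{7465} \approx 30812.0$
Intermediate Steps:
$w = - \frac{6}{7465}$ ($w = \frac{6}{-6 + \left(80 \left(-93\right) - 19\right)} = \frac{6}{-6 - 7459} = \frac{6}{-7465} = 6 \left(- \frac{1}{7465}\right) = - \frac{6}{7465} \approx -0.00080375$)
$- b - w = \left(-1\right) \left(-30812\right) - - \frac{6}{7465} = 30812 + \frac{6}{7465} = \frac{230011586}{7465}$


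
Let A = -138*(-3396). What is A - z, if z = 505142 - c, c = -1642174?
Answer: -1678668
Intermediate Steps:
A = 468648
z = 2147316 (z = 505142 - 1*(-1642174) = 505142 + 1642174 = 2147316)
A - z = 468648 - 1*2147316 = 468648 - 2147316 = -1678668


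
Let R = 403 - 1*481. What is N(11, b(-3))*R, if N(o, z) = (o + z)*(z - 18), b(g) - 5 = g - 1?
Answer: 15912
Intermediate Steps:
b(g) = 4 + g (b(g) = 5 + (g - 1) = 5 + (-1 + g) = 4 + g)
N(o, z) = (-18 + z)*(o + z) (N(o, z) = (o + z)*(-18 + z) = (-18 + z)*(o + z))
R = -78 (R = 403 - 481 = -78)
N(11, b(-3))*R = ((4 - 3)² - 18*11 - 18*(4 - 3) + 11*(4 - 3))*(-78) = (1² - 198 - 18*1 + 11*1)*(-78) = (1 - 198 - 18 + 11)*(-78) = -204*(-78) = 15912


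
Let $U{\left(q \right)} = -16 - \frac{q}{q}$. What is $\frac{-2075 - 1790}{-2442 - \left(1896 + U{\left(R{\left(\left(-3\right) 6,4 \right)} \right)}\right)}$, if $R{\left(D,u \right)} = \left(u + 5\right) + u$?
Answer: $\frac{3865}{4321} \approx 0.89447$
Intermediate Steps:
$R{\left(D,u \right)} = 5 + 2 u$ ($R{\left(D,u \right)} = \left(5 + u\right) + u = 5 + 2 u$)
$U{\left(q \right)} = -17$ ($U{\left(q \right)} = -16 - 1 = -17$)
$\frac{-2075 - 1790}{-2442 - \left(1896 + U{\left(R{\left(\left(-3\right) 6,4 \right)} \right)}\right)} = \frac{-2075 - 1790}{-2442 - 1879} = - \frac{3865}{-2442 + \left(-1896 + 17\right)} = - \frac{3865}{-2442 - 1879} = - \frac{3865}{-4321} = \left(-3865\right) \left(- \frac{1}{4321}\right) = \frac{3865}{4321}$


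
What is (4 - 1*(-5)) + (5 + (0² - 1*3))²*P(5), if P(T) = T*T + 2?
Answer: 117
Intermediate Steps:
P(T) = 2 + T² (P(T) = T² + 2 = 2 + T²)
(4 - 1*(-5)) + (5 + (0² - 1*3))²*P(5) = (4 - 1*(-5)) + (5 + (0² - 1*3))²*(2 + 5²) = (4 + 5) + (5 + (0 - 3))²*(2 + 25) = 9 + (5 - 3)²*27 = 9 + 2²*27 = 9 + 4*27 = 9 + 108 = 117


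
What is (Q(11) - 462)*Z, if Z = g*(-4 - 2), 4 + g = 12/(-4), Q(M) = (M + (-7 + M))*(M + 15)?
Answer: -3024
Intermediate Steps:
Q(M) = (-7 + 2*M)*(15 + M)
g = -7 (g = -4 + 12/(-4) = -4 + 12*(-1/4) = -4 - 3 = -7)
Z = 42 (Z = -7*(-4 - 2) = -7*(-6) = 42)
(Q(11) - 462)*Z = ((-105 + 2*11**2 + 23*11) - 462)*42 = ((-105 + 2*121 + 253) - 462)*42 = ((-105 + 242 + 253) - 462)*42 = (390 - 462)*42 = -72*42 = -3024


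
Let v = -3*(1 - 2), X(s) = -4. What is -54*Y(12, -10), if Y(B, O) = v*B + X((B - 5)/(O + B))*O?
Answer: -4104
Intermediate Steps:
v = 3 (v = -3*(-1) = 3)
Y(B, O) = -4*O + 3*B (Y(B, O) = 3*B - 4*O = -4*O + 3*B)
-54*Y(12, -10) = -54*(-4*(-10) + 3*12) = -54*(40 + 36) = -54*76 = -4104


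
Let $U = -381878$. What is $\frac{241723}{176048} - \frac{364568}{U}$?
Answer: $\frac{78245081529}{33614429072} \approx 2.3277$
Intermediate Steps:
$\frac{241723}{176048} - \frac{364568}{U} = \frac{241723}{176048} - \frac{364568}{-381878} = 241723 \cdot \frac{1}{176048} - - \frac{182284}{190939} = \frac{241723}{176048} + \frac{182284}{190939} = \frac{78245081529}{33614429072}$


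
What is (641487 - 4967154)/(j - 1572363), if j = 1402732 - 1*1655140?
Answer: 1441889/608257 ≈ 2.3705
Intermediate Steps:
j = -252408 (j = 1402732 - 1655140 = -252408)
(641487 - 4967154)/(j - 1572363) = (641487 - 4967154)/(-252408 - 1572363) = -4325667/(-1824771) = -4325667*(-1/1824771) = 1441889/608257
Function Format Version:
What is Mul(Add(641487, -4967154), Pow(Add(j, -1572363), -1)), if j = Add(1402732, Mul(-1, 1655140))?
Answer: Rational(1441889, 608257) ≈ 2.3705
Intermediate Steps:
j = -252408 (j = Add(1402732, -1655140) = -252408)
Mul(Add(641487, -4967154), Pow(Add(j, -1572363), -1)) = Mul(Add(641487, -4967154), Pow(Add(-252408, -1572363), -1)) = Mul(-4325667, Pow(-1824771, -1)) = Mul(-4325667, Rational(-1, 1824771)) = Rational(1441889, 608257)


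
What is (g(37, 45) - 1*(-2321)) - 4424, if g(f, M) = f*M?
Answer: -438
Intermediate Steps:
g(f, M) = M*f
(g(37, 45) - 1*(-2321)) - 4424 = (45*37 - 1*(-2321)) - 4424 = (1665 + 2321) - 4424 = 3986 - 4424 = -438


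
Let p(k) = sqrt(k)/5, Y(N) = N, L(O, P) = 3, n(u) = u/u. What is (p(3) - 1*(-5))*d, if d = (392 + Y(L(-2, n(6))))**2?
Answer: 780125 + 31205*sqrt(3) ≈ 8.3417e+5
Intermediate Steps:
n(u) = 1
p(k) = sqrt(k)/5
d = 156025 (d = (392 + 3)**2 = 395**2 = 156025)
(p(3) - 1*(-5))*d = (sqrt(3)/5 - 1*(-5))*156025 = (sqrt(3)/5 + 5)*156025 = (5 + sqrt(3)/5)*156025 = 780125 + 31205*sqrt(3)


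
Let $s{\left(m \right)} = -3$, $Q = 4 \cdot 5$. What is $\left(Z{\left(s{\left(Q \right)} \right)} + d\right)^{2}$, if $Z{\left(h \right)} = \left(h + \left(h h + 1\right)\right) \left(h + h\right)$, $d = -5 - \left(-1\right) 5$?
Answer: $1764$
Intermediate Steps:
$Q = 20$
$d = 0$ ($d = -5 - -5 = -5 + 5 = 0$)
$Z{\left(h \right)} = 2 h \left(1 + h + h^{2}\right)$ ($Z{\left(h \right)} = \left(h + \left(h^{2} + 1\right)\right) 2 h = \left(h + \left(1 + h^{2}\right)\right) 2 h = \left(1 + h + h^{2}\right) 2 h = 2 h \left(1 + h + h^{2}\right)$)
$\left(Z{\left(s{\left(Q \right)} \right)} + d\right)^{2} = \left(2 \left(-3\right) \left(1 - 3 + \left(-3\right)^{2}\right) + 0\right)^{2} = \left(2 \left(-3\right) \left(1 - 3 + 9\right) + 0\right)^{2} = \left(2 \left(-3\right) 7 + 0\right)^{2} = \left(-42 + 0\right)^{2} = \left(-42\right)^{2} = 1764$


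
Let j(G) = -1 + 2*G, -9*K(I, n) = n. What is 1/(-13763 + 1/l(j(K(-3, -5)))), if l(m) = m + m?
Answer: -2/27517 ≈ -7.2682e-5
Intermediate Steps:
K(I, n) = -n/9
l(m) = 2*m
1/(-13763 + 1/l(j(K(-3, -5)))) = 1/(-13763 + 1/(2*(-1 + 2*(-⅑*(-5))))) = 1/(-13763 + 1/(2*(-1 + 2*(5/9)))) = 1/(-13763 + 1/(2*(-1 + 10/9))) = 1/(-13763 + 1/(2*(⅑))) = 1/(-13763 + 1/(2/9)) = 1/(-13763 + 9/2) = 1/(-27517/2) = -2/27517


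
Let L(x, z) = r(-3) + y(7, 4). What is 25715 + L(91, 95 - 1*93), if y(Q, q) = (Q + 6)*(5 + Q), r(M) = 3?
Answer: 25874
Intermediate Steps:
y(Q, q) = (5 + Q)*(6 + Q) (y(Q, q) = (6 + Q)*(5 + Q) = (5 + Q)*(6 + Q))
L(x, z) = 159 (L(x, z) = 3 + (30 + 7**2 + 11*7) = 3 + (30 + 49 + 77) = 3 + 156 = 159)
25715 + L(91, 95 - 1*93) = 25715 + 159 = 25874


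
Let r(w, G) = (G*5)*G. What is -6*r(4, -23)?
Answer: -15870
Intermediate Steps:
r(w, G) = 5*G² (r(w, G) = (5*G)*G = 5*G²)
-6*r(4, -23) = -30*(-23)² = -30*529 = -6*2645 = -15870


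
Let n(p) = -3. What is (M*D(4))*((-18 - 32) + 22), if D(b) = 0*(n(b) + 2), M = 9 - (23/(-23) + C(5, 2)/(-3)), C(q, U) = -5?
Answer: 0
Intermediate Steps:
M = 25/3 (M = 9 - (23/(-23) - 5/(-3)) = 9 - (23*(-1/23) - 5*(-⅓)) = 9 - (-1 + 5/3) = 9 - 1*⅔ = 9 - ⅔ = 25/3 ≈ 8.3333)
D(b) = 0 (D(b) = 0*(-3 + 2) = 0*(-1) = 0)
(M*D(4))*((-18 - 32) + 22) = ((25/3)*0)*((-18 - 32) + 22) = 0*(-50 + 22) = 0*(-28) = 0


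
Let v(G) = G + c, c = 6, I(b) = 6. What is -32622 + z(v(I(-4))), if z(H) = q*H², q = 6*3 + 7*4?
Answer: -25998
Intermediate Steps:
v(G) = 6 + G (v(G) = G + 6 = 6 + G)
q = 46 (q = 18 + 28 = 46)
z(H) = 46*H²
-32622 + z(v(I(-4))) = -32622 + 46*(6 + 6)² = -32622 + 46*12² = -32622 + 46*144 = -32622 + 6624 = -25998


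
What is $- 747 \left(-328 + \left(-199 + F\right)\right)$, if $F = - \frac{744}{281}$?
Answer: $\frac{111176757}{281} \approx 3.9565 \cdot 10^{5}$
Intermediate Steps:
$F = - \frac{744}{281}$ ($F = \left(-744\right) \frac{1}{281} = - \frac{744}{281} \approx -2.6477$)
$- 747 \left(-328 + \left(-199 + F\right)\right) = - 747 \left(-328 - \frac{56663}{281}\right) = \left(-747\right) \left(- \frac{148831}{281}\right) = \frac{111176757}{281}$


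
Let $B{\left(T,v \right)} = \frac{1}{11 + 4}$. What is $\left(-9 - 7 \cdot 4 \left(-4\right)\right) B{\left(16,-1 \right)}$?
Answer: $\frac{103}{15} \approx 6.8667$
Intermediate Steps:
$B{\left(T,v \right)} = \frac{1}{15}$
$\left(-9 - 7 \cdot 4 \left(-4\right)\right) B{\left(16,-1 \right)} = \left(-9 - 7 \cdot 4 \left(-4\right)\right) \frac{1}{15} = \left(-9 - -112\right) \frac{1}{15} = \left(-9 + 112\right) \frac{1}{15} = 103 \cdot \frac{1}{15} = \frac{103}{15}$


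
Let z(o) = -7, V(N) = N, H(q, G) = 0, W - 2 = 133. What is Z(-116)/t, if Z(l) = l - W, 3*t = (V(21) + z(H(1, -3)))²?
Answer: -753/196 ≈ -3.8418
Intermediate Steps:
W = 135 (W = 2 + 133 = 135)
t = 196/3 (t = (21 - 7)²/3 = (⅓)*14² = (⅓)*196 = 196/3 ≈ 65.333)
Z(l) = -135 + l (Z(l) = l - 1*135 = l - 135 = -135 + l)
Z(-116)/t = (-135 - 116)/(196/3) = -251*3/196 = -753/196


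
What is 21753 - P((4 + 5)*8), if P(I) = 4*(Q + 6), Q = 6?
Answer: 21705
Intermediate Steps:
P(I) = 48 (P(I) = 4*(6 + 6) = 4*12 = 48)
21753 - P((4 + 5)*8) = 21753 - 1*48 = 21753 - 48 = 21705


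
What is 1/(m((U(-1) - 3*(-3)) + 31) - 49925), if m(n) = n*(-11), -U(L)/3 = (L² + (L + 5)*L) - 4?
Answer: -1/50596 ≈ -1.9764e-5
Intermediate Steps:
U(L) = 12 - 3*L² - 3*L*(5 + L) (U(L) = -3*((L² + (L + 5)*L) - 4) = -3*((L² + (5 + L)*L) - 4) = -3*((L² + L*(5 + L)) - 4) = -3*(-4 + L² + L*(5 + L)) = 12 - 3*L² - 3*L*(5 + L))
m(n) = -11*n
1/(m((U(-1) - 3*(-3)) + 31) - 49925) = 1/(-11*(((12 - 15*(-1) - 6*(-1)²) - 3*(-3)) + 31) - 49925) = 1/(-11*(((12 + 15 - 6*1) + 9) + 31) - 49925) = 1/(-11*(((12 + 15 - 6) + 9) + 31) - 49925) = 1/(-11*((21 + 9) + 31) - 49925) = 1/(-11*(30 + 31) - 49925) = 1/(-11*61 - 49925) = 1/(-671 - 49925) = 1/(-50596) = -1/50596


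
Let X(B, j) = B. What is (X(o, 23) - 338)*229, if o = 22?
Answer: -72364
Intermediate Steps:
(X(o, 23) - 338)*229 = (22 - 338)*229 = -316*229 = -72364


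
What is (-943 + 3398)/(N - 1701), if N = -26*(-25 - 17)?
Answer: -2455/609 ≈ -4.0312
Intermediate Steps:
N = 1092 (N = -26*(-42) = -1*(-1092) = 1092)
(-943 + 3398)/(N - 1701) = (-943 + 3398)/(1092 - 1701) = 2455/(-609) = 2455*(-1/609) = -2455/609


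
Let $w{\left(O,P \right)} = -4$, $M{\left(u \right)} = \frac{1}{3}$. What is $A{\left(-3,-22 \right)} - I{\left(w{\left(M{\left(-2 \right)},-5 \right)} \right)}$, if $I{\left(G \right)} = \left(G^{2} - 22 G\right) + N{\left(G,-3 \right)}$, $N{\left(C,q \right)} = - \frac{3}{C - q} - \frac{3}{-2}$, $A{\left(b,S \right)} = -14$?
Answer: $- \frac{245}{2} \approx -122.5$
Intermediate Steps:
$N{\left(C,q \right)} = \frac{3}{2} - \frac{3}{C - q}$ ($N{\left(C,q \right)} = - \frac{3}{C - q} - - \frac{3}{2} = - \frac{3}{C - q} + \frac{3}{2} = \frac{3}{2} - \frac{3}{C - q}$)
$M{\left(u \right)} = \frac{1}{3}$
$I{\left(G \right)} = G^{2} - 22 G + \frac{3 \left(1 + G\right)}{2 \left(3 + G\right)}$ ($I{\left(G \right)} = \left(G^{2} - 22 G\right) + \frac{3 \left(-2 + G - -3\right)}{2 \left(G - -3\right)} = \left(G^{2} - 22 G\right) + \frac{3 \left(-2 + G + 3\right)}{2 \left(G + 3\right)} = \left(G^{2} - 22 G\right) + \frac{3 \left(1 + G\right)}{2 \left(3 + G\right)} = G^{2} - 22 G + \frac{3 \left(1 + G\right)}{2 \left(3 + G\right)}$)
$A{\left(-3,-22 \right)} - I{\left(w{\left(M{\left(-2 \right)},-5 \right)} \right)} = -14 - \frac{3 + 3 \left(-4\right) + 2 \left(-4\right) \left(-22 - 4\right) \left(3 - 4\right)}{2 \left(3 - 4\right)} = -14 - \frac{3 - 12 + 2 \left(-4\right) \left(-26\right) \left(-1\right)}{2 \left(-1\right)} = -14 - \frac{1}{2} \left(-1\right) \left(3 - 12 - 208\right) = -14 - \frac{1}{2} \left(-1\right) \left(-217\right) = -14 - \frac{217}{2} = - \frac{245}{2}$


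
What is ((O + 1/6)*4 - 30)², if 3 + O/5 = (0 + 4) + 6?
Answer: 110224/9 ≈ 12247.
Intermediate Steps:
O = 35 (O = -15 + 5*((0 + 4) + 6) = -15 + 5*(4 + 6) = -15 + 5*10 = -15 + 50 = 35)
((O + 1/6)*4 - 30)² = ((35 + 1/6)*4 - 30)² = ((35 + 1*(⅙))*4 - 30)² = ((35 + ⅙)*4 - 30)² = ((211/6)*4 - 30)² = (422/3 - 30)² = (332/3)² = 110224/9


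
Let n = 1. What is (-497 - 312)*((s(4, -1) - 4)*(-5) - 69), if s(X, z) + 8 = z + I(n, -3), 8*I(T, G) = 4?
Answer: 10517/2 ≈ 5258.5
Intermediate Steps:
I(T, G) = ½ (I(T, G) = (⅛)*4 = ½)
s(X, z) = -15/2 + z (s(X, z) = -8 + (z + ½) = -8 + (½ + z) = -15/2 + z)
(-497 - 312)*((s(4, -1) - 4)*(-5) - 69) = (-497 - 312)*(((-15/2 - 1) - 4)*(-5) - 69) = -809*((-17/2 - 4)*(-5) - 69) = -809*(-25/2*(-5) - 69) = -809*(125/2 - 69) = -809*(-13/2) = 10517/2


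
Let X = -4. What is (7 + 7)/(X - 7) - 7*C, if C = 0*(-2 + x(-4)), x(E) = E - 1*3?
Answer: -14/11 ≈ -1.2727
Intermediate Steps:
x(E) = -3 + E (x(E) = E - 3 = -3 + E)
C = 0 (C = 0*(-2 + (-3 - 4)) = 0*(-2 - 7) = 0*(-9) = 0)
(7 + 7)/(X - 7) - 7*C = (7 + 7)/(-4 - 7) - 7*0 = 14/(-11) + 0 = 14*(-1/11) + 0 = -14/11 + 0 = -14/11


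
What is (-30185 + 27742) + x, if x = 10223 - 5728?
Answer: 2052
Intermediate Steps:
x = 4495
(-30185 + 27742) + x = (-30185 + 27742) + 4495 = -2443 + 4495 = 2052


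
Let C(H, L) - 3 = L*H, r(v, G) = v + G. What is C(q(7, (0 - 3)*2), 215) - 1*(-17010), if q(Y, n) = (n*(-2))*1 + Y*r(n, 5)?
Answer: 18088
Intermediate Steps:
r(v, G) = G + v
q(Y, n) = -2*n + Y*(5 + n) (q(Y, n) = (n*(-2))*1 + Y*(5 + n) = -2*n*1 + Y*(5 + n) = -2*n + Y*(5 + n))
C(H, L) = 3 + H*L (C(H, L) = 3 + L*H = 3 + H*L)
C(q(7, (0 - 3)*2), 215) - 1*(-17010) = (3 + (-2*(0 - 3)*2 + 7*(5 + (0 - 3)*2))*215) - 1*(-17010) = (3 + (-(-6)*2 + 7*(5 - 3*2))*215) + 17010 = (3 + (-2*(-6) + 7*(5 - 6))*215) + 17010 = (3 + (12 + 7*(-1))*215) + 17010 = (3 + (12 - 7)*215) + 17010 = (3 + 5*215) + 17010 = (3 + 1075) + 17010 = 1078 + 17010 = 18088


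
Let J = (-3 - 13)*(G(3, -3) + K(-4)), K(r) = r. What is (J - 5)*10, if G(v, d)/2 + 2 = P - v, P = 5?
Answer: 590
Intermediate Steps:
G(v, d) = 6 - 2*v (G(v, d) = -4 + 2*(5 - v) = -4 + (10 - 2*v) = 6 - 2*v)
J = 64 (J = (-3 - 13)*((6 - 2*3) - 4) = -16*((6 - 6) - 4) = -16*(0 - 4) = -16*(-4) = 64)
(J - 5)*10 = (64 - 5)*10 = 59*10 = 590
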